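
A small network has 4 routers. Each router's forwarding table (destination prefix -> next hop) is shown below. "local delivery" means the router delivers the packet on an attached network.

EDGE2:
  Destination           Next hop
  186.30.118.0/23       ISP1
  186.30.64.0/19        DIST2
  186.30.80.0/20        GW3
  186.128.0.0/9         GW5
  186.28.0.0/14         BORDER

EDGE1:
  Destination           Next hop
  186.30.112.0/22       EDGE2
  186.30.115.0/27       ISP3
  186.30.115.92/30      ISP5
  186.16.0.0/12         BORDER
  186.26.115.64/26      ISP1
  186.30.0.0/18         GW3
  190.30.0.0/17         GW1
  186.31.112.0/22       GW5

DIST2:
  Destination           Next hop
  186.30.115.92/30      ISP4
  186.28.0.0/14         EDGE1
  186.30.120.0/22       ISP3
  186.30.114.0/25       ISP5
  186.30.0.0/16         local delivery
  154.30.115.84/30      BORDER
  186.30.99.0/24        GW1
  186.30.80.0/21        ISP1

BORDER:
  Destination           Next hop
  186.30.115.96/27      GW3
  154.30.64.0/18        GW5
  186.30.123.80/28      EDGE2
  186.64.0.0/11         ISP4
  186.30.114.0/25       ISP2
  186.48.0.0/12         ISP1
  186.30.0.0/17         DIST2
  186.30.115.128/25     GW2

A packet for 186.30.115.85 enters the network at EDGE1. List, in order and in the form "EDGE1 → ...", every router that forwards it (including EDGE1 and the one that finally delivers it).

EDGE1 → EDGE2 → BORDER → DIST2

At EDGE1: longest match for 186.30.115.85 is 186.30.112.0/22 -> EDGE2
At EDGE2: longest match for 186.30.115.85 is 186.28.0.0/14 -> BORDER
At BORDER: longest match for 186.30.115.85 is 186.30.0.0/17 -> DIST2
At DIST2: longest match for 186.30.115.85 is 186.30.0.0/16 -> local delivery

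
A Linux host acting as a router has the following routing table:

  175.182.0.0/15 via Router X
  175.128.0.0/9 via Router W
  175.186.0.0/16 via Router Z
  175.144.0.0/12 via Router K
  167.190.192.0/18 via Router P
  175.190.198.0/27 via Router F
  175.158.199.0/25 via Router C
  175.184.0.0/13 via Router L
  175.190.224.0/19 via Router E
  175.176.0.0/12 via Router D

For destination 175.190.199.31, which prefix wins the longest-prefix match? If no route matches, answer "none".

175.184.0.0/13

Entries matching 175.190.199.31:
  175.128.0.0/9 (175.128.0.0 - 175.255.255.255)
  175.176.0.0/12 (175.176.0.0 - 175.191.255.255)
  175.184.0.0/13 (175.184.0.0 - 175.191.255.255)
Most specific is 175.184.0.0/13.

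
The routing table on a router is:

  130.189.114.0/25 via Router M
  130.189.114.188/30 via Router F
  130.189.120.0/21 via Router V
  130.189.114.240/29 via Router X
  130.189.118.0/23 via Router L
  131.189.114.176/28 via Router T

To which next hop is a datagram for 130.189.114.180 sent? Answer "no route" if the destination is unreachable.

No entry's prefix contains 130.189.114.180; there is no default route.

no route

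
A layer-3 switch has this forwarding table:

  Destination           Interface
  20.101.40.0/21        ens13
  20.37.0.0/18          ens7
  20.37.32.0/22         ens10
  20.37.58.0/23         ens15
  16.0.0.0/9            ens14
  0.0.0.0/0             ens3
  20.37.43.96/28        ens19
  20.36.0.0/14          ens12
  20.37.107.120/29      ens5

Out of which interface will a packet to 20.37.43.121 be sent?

Routes whose prefix contains 20.37.43.121:
  0.0.0.0/0 (default, matches everything) -> ens3
  20.36.0.0/14 (20.36.0.0 - 20.39.255.255) -> ens12
  20.37.0.0/18 (20.37.0.0 - 20.37.63.255) -> ens7
More-specific entries that do NOT match:
  20.37.107.120/29 (20.37.107.120 - 20.37.107.127) does not contain 20.37.43.121
  20.37.43.96/28 (20.37.43.96 - 20.37.43.111) does not contain 20.37.43.121
  20.37.58.0/23 (20.37.58.0 - 20.37.59.255) does not contain 20.37.43.121
  20.37.32.0/22 (20.37.32.0 - 20.37.35.255) does not contain 20.37.43.121
  20.101.40.0/21 (20.101.40.0 - 20.101.47.255) does not contain 20.37.43.121
Longest matching prefix is /18 -> interface ens7.

ens7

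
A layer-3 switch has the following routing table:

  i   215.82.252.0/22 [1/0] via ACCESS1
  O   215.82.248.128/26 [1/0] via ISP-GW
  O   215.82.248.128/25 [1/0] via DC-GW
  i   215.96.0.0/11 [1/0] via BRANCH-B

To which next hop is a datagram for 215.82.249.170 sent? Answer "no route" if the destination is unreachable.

No entry's prefix contains 215.82.249.170; there is no default route.

no route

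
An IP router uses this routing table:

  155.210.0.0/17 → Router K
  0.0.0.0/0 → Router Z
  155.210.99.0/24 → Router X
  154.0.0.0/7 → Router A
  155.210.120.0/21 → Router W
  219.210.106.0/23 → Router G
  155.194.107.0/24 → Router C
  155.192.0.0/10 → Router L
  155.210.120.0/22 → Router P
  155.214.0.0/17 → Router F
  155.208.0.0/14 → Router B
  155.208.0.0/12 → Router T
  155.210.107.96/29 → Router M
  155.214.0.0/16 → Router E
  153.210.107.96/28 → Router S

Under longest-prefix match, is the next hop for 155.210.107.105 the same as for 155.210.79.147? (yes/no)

155.210.107.105: longest match 155.210.0.0/17 -> Router K
155.210.79.147: longest match 155.210.0.0/17 -> Router K

yes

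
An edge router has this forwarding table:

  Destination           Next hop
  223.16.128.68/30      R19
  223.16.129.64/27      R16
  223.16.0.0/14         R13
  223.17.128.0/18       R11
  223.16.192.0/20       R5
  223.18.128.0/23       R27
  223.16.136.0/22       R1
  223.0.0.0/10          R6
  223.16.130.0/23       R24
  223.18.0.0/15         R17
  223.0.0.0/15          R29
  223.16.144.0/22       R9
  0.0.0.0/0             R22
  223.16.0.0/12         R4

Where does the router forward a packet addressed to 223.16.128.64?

Routes whose prefix contains 223.16.128.64:
  0.0.0.0/0 (default, matches everything) -> R22
  223.0.0.0/10 (223.0.0.0 - 223.63.255.255) -> R6
  223.16.0.0/12 (223.16.0.0 - 223.31.255.255) -> R4
  223.16.0.0/14 (223.16.0.0 - 223.19.255.255) -> R13
More-specific entries that do NOT match:
  223.16.128.68/30 (223.16.128.68 - 223.16.128.71) does not contain 223.16.128.64
  223.16.129.64/27 (223.16.129.64 - 223.16.129.95) does not contain 223.16.128.64
  223.18.128.0/23 (223.18.128.0 - 223.18.129.255) does not contain 223.16.128.64
  223.16.130.0/23 (223.16.130.0 - 223.16.131.255) does not contain 223.16.128.64
  223.16.136.0/22 (223.16.136.0 - 223.16.139.255) does not contain 223.16.128.64
  223.16.144.0/22 (223.16.144.0 - 223.16.147.255) does not contain 223.16.128.64
  223.16.192.0/20 (223.16.192.0 - 223.16.207.255) does not contain 223.16.128.64
  223.17.128.0/18 (223.17.128.0 - 223.17.191.255) does not contain 223.16.128.64
  223.18.0.0/15 (223.18.0.0 - 223.19.255.255) does not contain 223.16.128.64
  223.0.0.0/15 (223.0.0.0 - 223.1.255.255) does not contain 223.16.128.64
Longest matching prefix is /14 -> next hop R13.

R13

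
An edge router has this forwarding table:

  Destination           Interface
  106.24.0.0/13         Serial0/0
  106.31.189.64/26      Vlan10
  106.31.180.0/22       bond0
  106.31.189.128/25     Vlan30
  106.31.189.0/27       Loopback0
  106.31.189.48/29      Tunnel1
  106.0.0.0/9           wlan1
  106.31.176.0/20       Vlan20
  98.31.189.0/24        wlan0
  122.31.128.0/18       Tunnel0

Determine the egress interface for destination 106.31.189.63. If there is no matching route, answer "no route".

Vlan20

Routes whose prefix contains 106.31.189.63:
  106.0.0.0/9 (106.0.0.0 - 106.127.255.255) -> wlan1
  106.24.0.0/13 (106.24.0.0 - 106.31.255.255) -> Serial0/0
  106.31.176.0/20 (106.31.176.0 - 106.31.191.255) -> Vlan20
More-specific entries that do NOT match:
  106.31.189.48/29 (106.31.189.48 - 106.31.189.55) does not contain 106.31.189.63
  106.31.189.0/27 (106.31.189.0 - 106.31.189.31) does not contain 106.31.189.63
  106.31.189.64/26 (106.31.189.64 - 106.31.189.127) does not contain 106.31.189.63
  106.31.189.128/25 (106.31.189.128 - 106.31.189.255) does not contain 106.31.189.63
  98.31.189.0/24 (98.31.189.0 - 98.31.189.255) does not contain 106.31.189.63
  106.31.180.0/22 (106.31.180.0 - 106.31.183.255) does not contain 106.31.189.63
Longest matching prefix is /20 -> interface Vlan20.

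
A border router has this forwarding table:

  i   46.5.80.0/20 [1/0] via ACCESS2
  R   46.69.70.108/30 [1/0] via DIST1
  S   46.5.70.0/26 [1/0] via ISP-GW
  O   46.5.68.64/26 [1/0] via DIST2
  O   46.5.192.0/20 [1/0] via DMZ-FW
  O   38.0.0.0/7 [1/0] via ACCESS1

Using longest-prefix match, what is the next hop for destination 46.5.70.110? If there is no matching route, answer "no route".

No entry's prefix contains 46.5.70.110; there is no default route.

no route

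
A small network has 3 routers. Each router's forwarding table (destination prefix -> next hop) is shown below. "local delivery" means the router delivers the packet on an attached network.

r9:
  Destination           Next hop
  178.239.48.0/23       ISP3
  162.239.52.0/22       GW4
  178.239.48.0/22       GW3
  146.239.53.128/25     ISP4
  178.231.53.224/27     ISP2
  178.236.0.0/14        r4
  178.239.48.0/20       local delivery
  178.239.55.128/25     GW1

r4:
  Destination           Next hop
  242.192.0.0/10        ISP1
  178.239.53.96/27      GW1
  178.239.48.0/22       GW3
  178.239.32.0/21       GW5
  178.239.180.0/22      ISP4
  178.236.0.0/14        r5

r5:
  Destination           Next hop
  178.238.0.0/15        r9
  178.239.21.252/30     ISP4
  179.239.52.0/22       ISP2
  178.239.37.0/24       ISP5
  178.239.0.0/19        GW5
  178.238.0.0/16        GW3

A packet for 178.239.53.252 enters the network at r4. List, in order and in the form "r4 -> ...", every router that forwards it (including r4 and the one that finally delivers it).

r4 -> r5 -> r9

At r4: longest match for 178.239.53.252 is 178.236.0.0/14 -> r5
At r5: longest match for 178.239.53.252 is 178.238.0.0/15 -> r9
At r9: longest match for 178.239.53.252 is 178.239.48.0/20 -> local delivery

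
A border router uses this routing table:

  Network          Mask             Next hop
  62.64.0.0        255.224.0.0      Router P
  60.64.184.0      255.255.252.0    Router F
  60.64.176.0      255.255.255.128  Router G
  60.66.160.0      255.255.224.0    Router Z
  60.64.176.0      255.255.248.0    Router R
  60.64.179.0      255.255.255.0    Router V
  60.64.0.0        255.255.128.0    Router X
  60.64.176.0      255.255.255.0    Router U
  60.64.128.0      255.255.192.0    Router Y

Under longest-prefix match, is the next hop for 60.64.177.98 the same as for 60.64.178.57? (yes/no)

yes

60.64.177.98: longest match 60.64.176.0/21 -> Router R
60.64.178.57: longest match 60.64.176.0/21 -> Router R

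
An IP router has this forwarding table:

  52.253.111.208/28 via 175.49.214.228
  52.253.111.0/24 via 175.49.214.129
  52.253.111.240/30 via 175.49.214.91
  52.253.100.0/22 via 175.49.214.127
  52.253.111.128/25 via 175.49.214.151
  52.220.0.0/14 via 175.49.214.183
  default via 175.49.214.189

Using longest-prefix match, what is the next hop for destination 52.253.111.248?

175.49.214.151

Routes whose prefix contains 52.253.111.248:
  0.0.0.0/0 (default, matches everything) -> 175.49.214.189
  52.253.111.0/24 (52.253.111.0 - 52.253.111.255) -> 175.49.214.129
  52.253.111.128/25 (52.253.111.128 - 52.253.111.255) -> 175.49.214.151
More-specific entries that do NOT match:
  52.253.111.240/30 (52.253.111.240 - 52.253.111.243) does not contain 52.253.111.248
  52.253.111.208/28 (52.253.111.208 - 52.253.111.223) does not contain 52.253.111.248
Longest matching prefix is /25 -> next hop 175.49.214.151.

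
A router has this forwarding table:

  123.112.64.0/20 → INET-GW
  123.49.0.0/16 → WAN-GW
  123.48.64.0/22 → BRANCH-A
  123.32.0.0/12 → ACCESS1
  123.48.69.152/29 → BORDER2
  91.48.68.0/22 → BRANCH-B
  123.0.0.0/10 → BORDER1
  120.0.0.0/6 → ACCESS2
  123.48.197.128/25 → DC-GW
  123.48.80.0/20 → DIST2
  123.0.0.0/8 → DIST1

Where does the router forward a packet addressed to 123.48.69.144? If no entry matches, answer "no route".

BORDER1

Routes whose prefix contains 123.48.69.144:
  120.0.0.0/6 (120.0.0.0 - 123.255.255.255) -> ACCESS2
  123.0.0.0/8 (123.0.0.0 - 123.255.255.255) -> DIST1
  123.0.0.0/10 (123.0.0.0 - 123.63.255.255) -> BORDER1
More-specific entries that do NOT match:
  123.48.69.152/29 (123.48.69.152 - 123.48.69.159) does not contain 123.48.69.144
  123.48.197.128/25 (123.48.197.128 - 123.48.197.255) does not contain 123.48.69.144
  123.48.64.0/22 (123.48.64.0 - 123.48.67.255) does not contain 123.48.69.144
  91.48.68.0/22 (91.48.68.0 - 91.48.71.255) does not contain 123.48.69.144
  123.112.64.0/20 (123.112.64.0 - 123.112.79.255) does not contain 123.48.69.144
  123.48.80.0/20 (123.48.80.0 - 123.48.95.255) does not contain 123.48.69.144
  123.49.0.0/16 (123.49.0.0 - 123.49.255.255) does not contain 123.48.69.144
  123.32.0.0/12 (123.32.0.0 - 123.47.255.255) does not contain 123.48.69.144
Longest matching prefix is /10 -> next hop BORDER1.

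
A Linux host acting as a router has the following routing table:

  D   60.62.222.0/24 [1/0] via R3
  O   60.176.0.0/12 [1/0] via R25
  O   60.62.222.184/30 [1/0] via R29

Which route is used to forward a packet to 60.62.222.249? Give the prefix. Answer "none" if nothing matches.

Entries matching 60.62.222.249:
  60.62.222.0/24 (60.62.222.0 - 60.62.222.255)
Most specific is 60.62.222.0/24.

60.62.222.0/24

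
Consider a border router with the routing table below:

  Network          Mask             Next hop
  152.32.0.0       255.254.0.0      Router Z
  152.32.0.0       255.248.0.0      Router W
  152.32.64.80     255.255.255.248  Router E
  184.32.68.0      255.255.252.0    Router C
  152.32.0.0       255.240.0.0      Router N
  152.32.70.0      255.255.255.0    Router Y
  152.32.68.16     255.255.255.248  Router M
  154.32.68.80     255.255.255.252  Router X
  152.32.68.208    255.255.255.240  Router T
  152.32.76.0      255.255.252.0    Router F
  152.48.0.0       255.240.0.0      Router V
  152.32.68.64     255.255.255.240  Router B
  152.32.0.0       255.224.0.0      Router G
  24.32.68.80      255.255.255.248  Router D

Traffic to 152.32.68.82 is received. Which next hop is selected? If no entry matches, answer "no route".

Routes whose prefix contains 152.32.68.82:
  152.32.0.0/11 (152.32.0.0 - 152.63.255.255) -> Router G
  152.32.0.0/12 (152.32.0.0 - 152.47.255.255) -> Router N
  152.32.0.0/13 (152.32.0.0 - 152.39.255.255) -> Router W
  152.32.0.0/15 (152.32.0.0 - 152.33.255.255) -> Router Z
More-specific entries that do NOT match:
  154.32.68.80/30 (154.32.68.80 - 154.32.68.83) does not contain 152.32.68.82
  152.32.64.80/29 (152.32.64.80 - 152.32.64.87) does not contain 152.32.68.82
  152.32.68.16/29 (152.32.68.16 - 152.32.68.23) does not contain 152.32.68.82
  24.32.68.80/29 (24.32.68.80 - 24.32.68.87) does not contain 152.32.68.82
  152.32.68.208/28 (152.32.68.208 - 152.32.68.223) does not contain 152.32.68.82
  152.32.68.64/28 (152.32.68.64 - 152.32.68.79) does not contain 152.32.68.82
  152.32.70.0/24 (152.32.70.0 - 152.32.70.255) does not contain 152.32.68.82
  184.32.68.0/22 (184.32.68.0 - 184.32.71.255) does not contain 152.32.68.82
  152.32.76.0/22 (152.32.76.0 - 152.32.79.255) does not contain 152.32.68.82
Longest matching prefix is /15 -> next hop Router Z.

Router Z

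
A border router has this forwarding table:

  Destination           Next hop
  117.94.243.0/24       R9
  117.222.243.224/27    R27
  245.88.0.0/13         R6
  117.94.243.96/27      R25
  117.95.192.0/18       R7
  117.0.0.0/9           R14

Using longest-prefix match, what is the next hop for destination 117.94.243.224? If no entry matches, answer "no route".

R9

Routes whose prefix contains 117.94.243.224:
  117.0.0.0/9 (117.0.0.0 - 117.127.255.255) -> R14
  117.94.243.0/24 (117.94.243.0 - 117.94.243.255) -> R9
More-specific entries that do NOT match:
  117.222.243.224/27 (117.222.243.224 - 117.222.243.255) does not contain 117.94.243.224
  117.94.243.96/27 (117.94.243.96 - 117.94.243.127) does not contain 117.94.243.224
Longest matching prefix is /24 -> next hop R9.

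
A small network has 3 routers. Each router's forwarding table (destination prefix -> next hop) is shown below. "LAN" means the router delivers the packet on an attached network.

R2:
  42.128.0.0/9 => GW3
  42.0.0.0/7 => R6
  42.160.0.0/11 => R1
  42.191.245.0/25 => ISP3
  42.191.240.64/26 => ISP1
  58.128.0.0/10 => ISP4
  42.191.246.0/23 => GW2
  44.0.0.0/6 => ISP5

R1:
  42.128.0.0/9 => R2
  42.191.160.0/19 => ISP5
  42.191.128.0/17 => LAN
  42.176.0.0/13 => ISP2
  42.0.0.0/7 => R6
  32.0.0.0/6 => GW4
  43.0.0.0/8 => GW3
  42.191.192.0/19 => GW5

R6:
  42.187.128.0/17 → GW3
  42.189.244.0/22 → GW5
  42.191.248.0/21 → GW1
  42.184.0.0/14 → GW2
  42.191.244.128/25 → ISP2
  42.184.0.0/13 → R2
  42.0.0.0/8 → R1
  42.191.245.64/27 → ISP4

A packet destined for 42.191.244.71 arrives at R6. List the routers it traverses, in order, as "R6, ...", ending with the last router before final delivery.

R6, R2, R1

At R6: longest match for 42.191.244.71 is 42.184.0.0/13 -> R2
At R2: longest match for 42.191.244.71 is 42.160.0.0/11 -> R1
At R1: longest match for 42.191.244.71 is 42.191.128.0/17 -> LAN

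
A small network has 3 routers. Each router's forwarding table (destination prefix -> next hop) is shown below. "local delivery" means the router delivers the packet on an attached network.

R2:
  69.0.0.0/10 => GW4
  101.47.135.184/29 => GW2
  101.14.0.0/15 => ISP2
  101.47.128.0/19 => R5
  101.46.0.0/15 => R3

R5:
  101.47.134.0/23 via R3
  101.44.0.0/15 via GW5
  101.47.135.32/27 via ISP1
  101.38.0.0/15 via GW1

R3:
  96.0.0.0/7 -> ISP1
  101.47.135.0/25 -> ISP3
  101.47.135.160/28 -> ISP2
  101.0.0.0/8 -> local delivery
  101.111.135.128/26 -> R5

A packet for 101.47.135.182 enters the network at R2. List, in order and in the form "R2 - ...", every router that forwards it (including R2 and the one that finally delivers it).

At R2: longest match for 101.47.135.182 is 101.47.128.0/19 -> R5
At R5: longest match for 101.47.135.182 is 101.47.134.0/23 -> R3
At R3: longest match for 101.47.135.182 is 101.0.0.0/8 -> local delivery

R2 - R5 - R3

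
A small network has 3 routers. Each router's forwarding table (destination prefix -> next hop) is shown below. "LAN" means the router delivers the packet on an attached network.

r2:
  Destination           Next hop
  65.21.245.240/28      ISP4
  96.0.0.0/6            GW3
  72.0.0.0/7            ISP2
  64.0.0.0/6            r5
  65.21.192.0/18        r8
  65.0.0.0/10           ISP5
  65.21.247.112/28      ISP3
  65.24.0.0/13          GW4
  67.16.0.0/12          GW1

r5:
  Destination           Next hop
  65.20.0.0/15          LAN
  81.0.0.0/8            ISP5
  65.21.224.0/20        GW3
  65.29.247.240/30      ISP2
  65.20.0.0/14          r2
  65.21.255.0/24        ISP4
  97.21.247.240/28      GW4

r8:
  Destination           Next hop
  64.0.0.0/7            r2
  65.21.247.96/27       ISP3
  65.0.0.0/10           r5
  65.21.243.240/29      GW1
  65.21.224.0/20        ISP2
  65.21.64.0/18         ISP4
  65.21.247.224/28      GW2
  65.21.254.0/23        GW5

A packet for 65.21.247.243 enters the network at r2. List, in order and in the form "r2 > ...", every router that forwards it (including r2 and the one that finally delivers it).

At r2: longest match for 65.21.247.243 is 65.21.192.0/18 -> r8
At r8: longest match for 65.21.247.243 is 65.0.0.0/10 -> r5
At r5: longest match for 65.21.247.243 is 65.20.0.0/15 -> LAN

r2 > r8 > r5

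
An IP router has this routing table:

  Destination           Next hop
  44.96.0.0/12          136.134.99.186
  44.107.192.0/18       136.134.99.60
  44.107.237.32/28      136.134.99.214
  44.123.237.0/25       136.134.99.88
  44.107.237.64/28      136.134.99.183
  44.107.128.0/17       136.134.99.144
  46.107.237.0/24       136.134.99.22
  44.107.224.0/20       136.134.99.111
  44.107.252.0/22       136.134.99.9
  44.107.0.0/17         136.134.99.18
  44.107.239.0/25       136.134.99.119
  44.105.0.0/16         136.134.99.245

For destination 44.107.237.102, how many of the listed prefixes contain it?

4

Prefixes containing 44.107.237.102:
  44.96.0.0/12 (44.96.0.0 - 44.111.255.255)
  44.107.128.0/17 (44.107.128.0 - 44.107.255.255)
  44.107.192.0/18 (44.107.192.0 - 44.107.255.255)
  44.107.224.0/20 (44.107.224.0 - 44.107.239.255)
Total matching entries: 4.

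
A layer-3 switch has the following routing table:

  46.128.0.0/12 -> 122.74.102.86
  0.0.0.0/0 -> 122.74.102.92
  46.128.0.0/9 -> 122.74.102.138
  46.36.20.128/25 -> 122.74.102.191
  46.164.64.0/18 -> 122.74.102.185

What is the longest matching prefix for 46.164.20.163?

46.128.0.0/9

Entries matching 46.164.20.163:
  0.0.0.0/0 (default, matches everything)
  46.128.0.0/9 (46.128.0.0 - 46.255.255.255)
Most specific is 46.128.0.0/9.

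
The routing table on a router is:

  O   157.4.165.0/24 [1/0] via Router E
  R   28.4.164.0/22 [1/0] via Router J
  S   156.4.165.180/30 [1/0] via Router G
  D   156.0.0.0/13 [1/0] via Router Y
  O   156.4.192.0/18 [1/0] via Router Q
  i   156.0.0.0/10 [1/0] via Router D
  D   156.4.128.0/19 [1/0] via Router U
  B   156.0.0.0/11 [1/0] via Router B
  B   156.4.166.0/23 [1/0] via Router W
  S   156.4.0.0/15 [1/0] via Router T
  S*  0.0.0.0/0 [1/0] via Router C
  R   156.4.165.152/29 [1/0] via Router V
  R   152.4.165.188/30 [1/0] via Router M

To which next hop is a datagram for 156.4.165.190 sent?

Router T

Routes whose prefix contains 156.4.165.190:
  0.0.0.0/0 (default, matches everything) -> Router C
  156.0.0.0/10 (156.0.0.0 - 156.63.255.255) -> Router D
  156.0.0.0/11 (156.0.0.0 - 156.31.255.255) -> Router B
  156.0.0.0/13 (156.0.0.0 - 156.7.255.255) -> Router Y
  156.4.0.0/15 (156.4.0.0 - 156.5.255.255) -> Router T
More-specific entries that do NOT match:
  156.4.165.180/30 (156.4.165.180 - 156.4.165.183) does not contain 156.4.165.190
  152.4.165.188/30 (152.4.165.188 - 152.4.165.191) does not contain 156.4.165.190
  156.4.165.152/29 (156.4.165.152 - 156.4.165.159) does not contain 156.4.165.190
  157.4.165.0/24 (157.4.165.0 - 157.4.165.255) does not contain 156.4.165.190
  156.4.166.0/23 (156.4.166.0 - 156.4.167.255) does not contain 156.4.165.190
  28.4.164.0/22 (28.4.164.0 - 28.4.167.255) does not contain 156.4.165.190
  156.4.128.0/19 (156.4.128.0 - 156.4.159.255) does not contain 156.4.165.190
  156.4.192.0/18 (156.4.192.0 - 156.4.255.255) does not contain 156.4.165.190
Longest matching prefix is /15 -> next hop Router T.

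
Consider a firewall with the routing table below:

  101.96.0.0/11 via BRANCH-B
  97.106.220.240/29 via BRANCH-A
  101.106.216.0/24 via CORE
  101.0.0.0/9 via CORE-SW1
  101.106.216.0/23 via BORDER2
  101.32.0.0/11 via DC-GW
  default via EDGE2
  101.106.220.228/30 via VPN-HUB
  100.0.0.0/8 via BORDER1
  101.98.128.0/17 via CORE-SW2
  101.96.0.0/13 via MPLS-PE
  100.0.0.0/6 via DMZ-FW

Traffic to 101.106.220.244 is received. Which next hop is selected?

Routes whose prefix contains 101.106.220.244:
  0.0.0.0/0 (default, matches everything) -> EDGE2
  100.0.0.0/6 (100.0.0.0 - 103.255.255.255) -> DMZ-FW
  101.0.0.0/9 (101.0.0.0 - 101.127.255.255) -> CORE-SW1
  101.96.0.0/11 (101.96.0.0 - 101.127.255.255) -> BRANCH-B
More-specific entries that do NOT match:
  101.106.220.228/30 (101.106.220.228 - 101.106.220.231) does not contain 101.106.220.244
  97.106.220.240/29 (97.106.220.240 - 97.106.220.247) does not contain 101.106.220.244
  101.106.216.0/24 (101.106.216.0 - 101.106.216.255) does not contain 101.106.220.244
  101.106.216.0/23 (101.106.216.0 - 101.106.217.255) does not contain 101.106.220.244
  101.98.128.0/17 (101.98.128.0 - 101.98.255.255) does not contain 101.106.220.244
  101.96.0.0/13 (101.96.0.0 - 101.103.255.255) does not contain 101.106.220.244
Longest matching prefix is /11 -> next hop BRANCH-B.

BRANCH-B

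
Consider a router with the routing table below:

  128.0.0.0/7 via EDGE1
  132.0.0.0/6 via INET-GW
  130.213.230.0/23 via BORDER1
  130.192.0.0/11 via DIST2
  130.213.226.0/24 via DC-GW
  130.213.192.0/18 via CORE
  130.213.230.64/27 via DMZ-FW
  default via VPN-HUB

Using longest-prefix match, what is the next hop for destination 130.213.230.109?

Routes whose prefix contains 130.213.230.109:
  0.0.0.0/0 (default, matches everything) -> VPN-HUB
  130.192.0.0/11 (130.192.0.0 - 130.223.255.255) -> DIST2
  130.213.192.0/18 (130.213.192.0 - 130.213.255.255) -> CORE
  130.213.230.0/23 (130.213.230.0 - 130.213.231.255) -> BORDER1
More-specific entries that do NOT match:
  130.213.230.64/27 (130.213.230.64 - 130.213.230.95) does not contain 130.213.230.109
  130.213.226.0/24 (130.213.226.0 - 130.213.226.255) does not contain 130.213.230.109
Longest matching prefix is /23 -> next hop BORDER1.

BORDER1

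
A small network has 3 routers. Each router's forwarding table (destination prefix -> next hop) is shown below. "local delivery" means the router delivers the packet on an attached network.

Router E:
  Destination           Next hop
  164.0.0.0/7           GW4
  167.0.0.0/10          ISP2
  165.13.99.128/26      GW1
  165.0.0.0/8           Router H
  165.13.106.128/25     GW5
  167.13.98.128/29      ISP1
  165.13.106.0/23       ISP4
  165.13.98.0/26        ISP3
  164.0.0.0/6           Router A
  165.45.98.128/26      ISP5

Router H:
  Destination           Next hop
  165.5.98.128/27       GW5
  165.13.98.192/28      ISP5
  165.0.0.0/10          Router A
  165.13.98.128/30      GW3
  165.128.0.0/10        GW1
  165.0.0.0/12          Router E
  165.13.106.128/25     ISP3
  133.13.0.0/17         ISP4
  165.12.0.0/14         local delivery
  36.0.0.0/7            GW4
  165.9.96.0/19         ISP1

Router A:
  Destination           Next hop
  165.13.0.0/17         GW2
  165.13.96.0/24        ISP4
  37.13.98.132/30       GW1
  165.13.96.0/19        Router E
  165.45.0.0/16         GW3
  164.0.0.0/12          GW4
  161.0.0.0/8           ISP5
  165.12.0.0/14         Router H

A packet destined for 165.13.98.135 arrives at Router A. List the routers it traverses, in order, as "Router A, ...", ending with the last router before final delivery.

Router A, Router E, Router H

At Router A: longest match for 165.13.98.135 is 165.13.96.0/19 -> Router E
At Router E: longest match for 165.13.98.135 is 165.0.0.0/8 -> Router H
At Router H: longest match for 165.13.98.135 is 165.12.0.0/14 -> local delivery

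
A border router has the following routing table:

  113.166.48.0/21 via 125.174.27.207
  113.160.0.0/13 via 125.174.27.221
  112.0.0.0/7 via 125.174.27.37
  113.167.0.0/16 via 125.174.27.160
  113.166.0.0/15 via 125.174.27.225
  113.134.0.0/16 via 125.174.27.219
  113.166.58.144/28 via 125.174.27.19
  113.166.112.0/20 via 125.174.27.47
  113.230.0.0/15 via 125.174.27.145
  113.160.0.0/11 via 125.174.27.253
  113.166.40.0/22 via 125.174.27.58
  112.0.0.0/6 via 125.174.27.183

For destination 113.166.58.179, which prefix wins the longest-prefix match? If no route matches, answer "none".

Entries matching 113.166.58.179:
  112.0.0.0/6 (112.0.0.0 - 115.255.255.255)
  112.0.0.0/7 (112.0.0.0 - 113.255.255.255)
  113.160.0.0/11 (113.160.0.0 - 113.191.255.255)
  113.160.0.0/13 (113.160.0.0 - 113.167.255.255)
  113.166.0.0/15 (113.166.0.0 - 113.167.255.255)
Most specific is 113.166.0.0/15.

113.166.0.0/15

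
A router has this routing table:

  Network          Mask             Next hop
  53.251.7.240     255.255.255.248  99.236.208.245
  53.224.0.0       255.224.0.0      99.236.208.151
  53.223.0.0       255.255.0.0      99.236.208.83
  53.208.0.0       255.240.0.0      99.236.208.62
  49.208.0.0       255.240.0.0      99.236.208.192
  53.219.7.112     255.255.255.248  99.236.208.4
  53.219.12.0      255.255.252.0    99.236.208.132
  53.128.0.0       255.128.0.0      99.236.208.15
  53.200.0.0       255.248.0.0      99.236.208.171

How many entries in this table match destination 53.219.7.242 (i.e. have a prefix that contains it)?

2

Prefixes containing 53.219.7.242:
  53.128.0.0/9 (53.128.0.0 - 53.255.255.255)
  53.208.0.0/12 (53.208.0.0 - 53.223.255.255)
Total matching entries: 2.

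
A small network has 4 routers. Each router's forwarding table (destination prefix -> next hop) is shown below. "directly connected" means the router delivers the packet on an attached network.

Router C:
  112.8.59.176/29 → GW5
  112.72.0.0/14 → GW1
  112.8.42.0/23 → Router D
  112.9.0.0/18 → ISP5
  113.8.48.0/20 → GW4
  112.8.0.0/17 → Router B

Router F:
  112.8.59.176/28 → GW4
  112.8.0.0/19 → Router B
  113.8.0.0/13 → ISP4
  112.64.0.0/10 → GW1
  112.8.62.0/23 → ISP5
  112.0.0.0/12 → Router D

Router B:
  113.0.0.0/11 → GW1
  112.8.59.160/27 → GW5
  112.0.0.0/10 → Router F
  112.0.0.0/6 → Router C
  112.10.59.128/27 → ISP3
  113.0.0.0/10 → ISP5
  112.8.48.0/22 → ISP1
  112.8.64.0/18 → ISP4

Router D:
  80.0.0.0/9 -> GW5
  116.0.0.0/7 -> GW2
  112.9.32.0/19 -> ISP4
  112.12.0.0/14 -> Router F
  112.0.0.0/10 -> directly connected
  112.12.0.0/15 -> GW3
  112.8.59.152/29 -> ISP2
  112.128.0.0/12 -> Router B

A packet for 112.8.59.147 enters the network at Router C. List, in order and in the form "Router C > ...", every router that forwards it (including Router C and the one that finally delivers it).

Router C > Router B > Router F > Router D

At Router C: longest match for 112.8.59.147 is 112.8.0.0/17 -> Router B
At Router B: longest match for 112.8.59.147 is 112.0.0.0/10 -> Router F
At Router F: longest match for 112.8.59.147 is 112.0.0.0/12 -> Router D
At Router D: longest match for 112.8.59.147 is 112.0.0.0/10 -> directly connected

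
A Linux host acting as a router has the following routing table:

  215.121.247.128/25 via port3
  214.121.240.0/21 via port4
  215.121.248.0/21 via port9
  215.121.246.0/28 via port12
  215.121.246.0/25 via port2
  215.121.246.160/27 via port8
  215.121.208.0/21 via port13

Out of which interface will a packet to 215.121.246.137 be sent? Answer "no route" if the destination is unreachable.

No entry's prefix contains 215.121.246.137; there is no default route.

no route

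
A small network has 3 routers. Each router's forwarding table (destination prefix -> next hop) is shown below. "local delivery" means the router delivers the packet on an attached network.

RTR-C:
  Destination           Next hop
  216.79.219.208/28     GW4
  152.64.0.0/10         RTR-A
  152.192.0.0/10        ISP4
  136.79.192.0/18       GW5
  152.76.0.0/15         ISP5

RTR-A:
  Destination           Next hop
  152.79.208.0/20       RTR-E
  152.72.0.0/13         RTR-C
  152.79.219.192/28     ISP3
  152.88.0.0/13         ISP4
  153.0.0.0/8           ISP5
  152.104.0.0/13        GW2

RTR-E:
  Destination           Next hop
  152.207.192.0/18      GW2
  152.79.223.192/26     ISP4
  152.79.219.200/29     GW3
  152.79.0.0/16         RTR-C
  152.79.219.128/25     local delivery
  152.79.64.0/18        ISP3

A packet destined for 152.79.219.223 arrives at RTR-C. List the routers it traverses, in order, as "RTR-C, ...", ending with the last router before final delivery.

RTR-C, RTR-A, RTR-E

At RTR-C: longest match for 152.79.219.223 is 152.64.0.0/10 -> RTR-A
At RTR-A: longest match for 152.79.219.223 is 152.79.208.0/20 -> RTR-E
At RTR-E: longest match for 152.79.219.223 is 152.79.219.128/25 -> local delivery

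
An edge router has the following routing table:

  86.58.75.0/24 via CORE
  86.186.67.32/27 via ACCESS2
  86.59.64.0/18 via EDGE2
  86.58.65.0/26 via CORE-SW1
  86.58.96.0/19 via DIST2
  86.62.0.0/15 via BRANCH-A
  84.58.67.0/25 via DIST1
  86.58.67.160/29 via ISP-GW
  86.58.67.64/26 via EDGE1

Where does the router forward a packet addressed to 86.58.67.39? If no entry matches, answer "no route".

No entry's prefix contains 86.58.67.39; there is no default route.

no route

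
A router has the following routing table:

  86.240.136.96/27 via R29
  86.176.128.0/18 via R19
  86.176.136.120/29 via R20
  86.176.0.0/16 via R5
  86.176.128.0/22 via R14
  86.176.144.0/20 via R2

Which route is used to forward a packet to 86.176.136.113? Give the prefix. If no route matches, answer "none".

86.176.128.0/18

Entries matching 86.176.136.113:
  86.176.0.0/16 (86.176.0.0 - 86.176.255.255)
  86.176.128.0/18 (86.176.128.0 - 86.176.191.255)
Most specific is 86.176.128.0/18.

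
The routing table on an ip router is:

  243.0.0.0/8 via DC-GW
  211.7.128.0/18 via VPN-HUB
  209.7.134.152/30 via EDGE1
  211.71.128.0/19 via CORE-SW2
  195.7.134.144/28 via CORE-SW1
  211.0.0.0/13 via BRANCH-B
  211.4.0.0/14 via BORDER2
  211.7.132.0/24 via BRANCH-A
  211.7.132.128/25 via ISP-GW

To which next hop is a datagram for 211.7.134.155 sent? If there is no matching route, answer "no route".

Routes whose prefix contains 211.7.134.155:
  211.0.0.0/13 (211.0.0.0 - 211.7.255.255) -> BRANCH-B
  211.4.0.0/14 (211.4.0.0 - 211.7.255.255) -> BORDER2
  211.7.128.0/18 (211.7.128.0 - 211.7.191.255) -> VPN-HUB
More-specific entries that do NOT match:
  209.7.134.152/30 (209.7.134.152 - 209.7.134.155) does not contain 211.7.134.155
  195.7.134.144/28 (195.7.134.144 - 195.7.134.159) does not contain 211.7.134.155
  211.7.132.128/25 (211.7.132.128 - 211.7.132.255) does not contain 211.7.134.155
  211.7.132.0/24 (211.7.132.0 - 211.7.132.255) does not contain 211.7.134.155
  211.71.128.0/19 (211.71.128.0 - 211.71.159.255) does not contain 211.7.134.155
Longest matching prefix is /18 -> next hop VPN-HUB.

VPN-HUB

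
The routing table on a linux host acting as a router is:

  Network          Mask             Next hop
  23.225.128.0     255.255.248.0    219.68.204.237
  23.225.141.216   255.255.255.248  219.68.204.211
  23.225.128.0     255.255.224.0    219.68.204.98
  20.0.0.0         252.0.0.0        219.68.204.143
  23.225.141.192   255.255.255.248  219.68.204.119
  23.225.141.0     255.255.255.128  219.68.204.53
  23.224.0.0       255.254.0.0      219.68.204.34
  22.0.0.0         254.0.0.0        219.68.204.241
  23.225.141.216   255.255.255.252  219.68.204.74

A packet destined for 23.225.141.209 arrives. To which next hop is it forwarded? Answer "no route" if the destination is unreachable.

219.68.204.98

Routes whose prefix contains 23.225.141.209:
  20.0.0.0/6 (20.0.0.0 - 23.255.255.255) -> 219.68.204.143
  22.0.0.0/7 (22.0.0.0 - 23.255.255.255) -> 219.68.204.241
  23.224.0.0/15 (23.224.0.0 - 23.225.255.255) -> 219.68.204.34
  23.225.128.0/19 (23.225.128.0 - 23.225.159.255) -> 219.68.204.98
More-specific entries that do NOT match:
  23.225.141.216/30 (23.225.141.216 - 23.225.141.219) does not contain 23.225.141.209
  23.225.141.216/29 (23.225.141.216 - 23.225.141.223) does not contain 23.225.141.209
  23.225.141.192/29 (23.225.141.192 - 23.225.141.199) does not contain 23.225.141.209
  23.225.141.0/25 (23.225.141.0 - 23.225.141.127) does not contain 23.225.141.209
  23.225.128.0/21 (23.225.128.0 - 23.225.135.255) does not contain 23.225.141.209
Longest matching prefix is /19 -> next hop 219.68.204.98.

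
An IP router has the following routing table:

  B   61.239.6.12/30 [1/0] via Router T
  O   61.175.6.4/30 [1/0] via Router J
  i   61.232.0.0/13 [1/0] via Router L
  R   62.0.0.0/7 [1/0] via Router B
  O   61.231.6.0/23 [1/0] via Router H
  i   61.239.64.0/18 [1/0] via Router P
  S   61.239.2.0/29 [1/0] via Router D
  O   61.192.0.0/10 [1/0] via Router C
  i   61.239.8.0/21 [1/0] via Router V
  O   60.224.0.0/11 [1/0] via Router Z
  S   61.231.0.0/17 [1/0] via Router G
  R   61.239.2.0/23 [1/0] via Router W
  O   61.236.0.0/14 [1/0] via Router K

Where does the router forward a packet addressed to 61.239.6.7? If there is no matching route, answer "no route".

Routes whose prefix contains 61.239.6.7:
  61.192.0.0/10 (61.192.0.0 - 61.255.255.255) -> Router C
  61.232.0.0/13 (61.232.0.0 - 61.239.255.255) -> Router L
  61.236.0.0/14 (61.236.0.0 - 61.239.255.255) -> Router K
More-specific entries that do NOT match:
  61.239.6.12/30 (61.239.6.12 - 61.239.6.15) does not contain 61.239.6.7
  61.175.6.4/30 (61.175.6.4 - 61.175.6.7) does not contain 61.239.6.7
  61.239.2.0/29 (61.239.2.0 - 61.239.2.7) does not contain 61.239.6.7
  61.231.6.0/23 (61.231.6.0 - 61.231.7.255) does not contain 61.239.6.7
  61.239.2.0/23 (61.239.2.0 - 61.239.3.255) does not contain 61.239.6.7
  61.239.8.0/21 (61.239.8.0 - 61.239.15.255) does not contain 61.239.6.7
  61.239.64.0/18 (61.239.64.0 - 61.239.127.255) does not contain 61.239.6.7
  61.231.0.0/17 (61.231.0.0 - 61.231.127.255) does not contain 61.239.6.7
Longest matching prefix is /14 -> next hop Router K.

Router K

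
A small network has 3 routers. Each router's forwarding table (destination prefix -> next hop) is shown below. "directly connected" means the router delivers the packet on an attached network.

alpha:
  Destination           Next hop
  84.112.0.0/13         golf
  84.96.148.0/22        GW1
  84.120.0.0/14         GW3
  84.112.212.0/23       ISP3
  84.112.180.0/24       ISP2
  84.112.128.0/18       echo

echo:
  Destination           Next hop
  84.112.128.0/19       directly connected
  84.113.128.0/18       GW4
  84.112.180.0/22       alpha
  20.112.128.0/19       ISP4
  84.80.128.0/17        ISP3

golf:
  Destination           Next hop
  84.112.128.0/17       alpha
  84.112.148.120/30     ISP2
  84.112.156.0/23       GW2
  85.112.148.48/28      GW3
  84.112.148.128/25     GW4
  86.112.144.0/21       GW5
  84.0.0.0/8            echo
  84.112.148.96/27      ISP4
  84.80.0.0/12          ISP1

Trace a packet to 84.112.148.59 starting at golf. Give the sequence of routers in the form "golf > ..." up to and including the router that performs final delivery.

At golf: longest match for 84.112.148.59 is 84.112.128.0/17 -> alpha
At alpha: longest match for 84.112.148.59 is 84.112.128.0/18 -> echo
At echo: longest match for 84.112.148.59 is 84.112.128.0/19 -> directly connected

golf > alpha > echo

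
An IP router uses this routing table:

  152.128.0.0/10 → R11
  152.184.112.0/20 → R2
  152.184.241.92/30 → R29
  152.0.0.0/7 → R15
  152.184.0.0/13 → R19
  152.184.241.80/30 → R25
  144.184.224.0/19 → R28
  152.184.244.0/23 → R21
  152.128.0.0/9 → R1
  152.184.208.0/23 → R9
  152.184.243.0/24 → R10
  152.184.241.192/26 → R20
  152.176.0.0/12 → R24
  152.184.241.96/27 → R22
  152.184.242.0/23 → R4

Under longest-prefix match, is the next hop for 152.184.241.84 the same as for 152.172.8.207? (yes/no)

152.184.241.84: longest match 152.184.0.0/13 -> R19
152.172.8.207: longest match 152.128.0.0/10 -> R11

no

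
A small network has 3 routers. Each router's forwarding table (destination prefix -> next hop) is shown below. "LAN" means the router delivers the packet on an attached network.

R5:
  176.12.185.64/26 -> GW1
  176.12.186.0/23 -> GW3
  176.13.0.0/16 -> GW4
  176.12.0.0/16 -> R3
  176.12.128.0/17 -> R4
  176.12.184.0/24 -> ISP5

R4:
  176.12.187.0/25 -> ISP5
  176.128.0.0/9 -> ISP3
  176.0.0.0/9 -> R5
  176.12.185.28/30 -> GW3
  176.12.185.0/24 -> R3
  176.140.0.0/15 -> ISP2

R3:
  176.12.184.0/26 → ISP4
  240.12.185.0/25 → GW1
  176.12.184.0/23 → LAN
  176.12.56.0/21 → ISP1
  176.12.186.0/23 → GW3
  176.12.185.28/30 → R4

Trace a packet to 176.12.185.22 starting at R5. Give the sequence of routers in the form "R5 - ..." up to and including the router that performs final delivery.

At R5: longest match for 176.12.185.22 is 176.12.128.0/17 -> R4
At R4: longest match for 176.12.185.22 is 176.12.185.0/24 -> R3
At R3: longest match for 176.12.185.22 is 176.12.184.0/23 -> LAN

R5 - R4 - R3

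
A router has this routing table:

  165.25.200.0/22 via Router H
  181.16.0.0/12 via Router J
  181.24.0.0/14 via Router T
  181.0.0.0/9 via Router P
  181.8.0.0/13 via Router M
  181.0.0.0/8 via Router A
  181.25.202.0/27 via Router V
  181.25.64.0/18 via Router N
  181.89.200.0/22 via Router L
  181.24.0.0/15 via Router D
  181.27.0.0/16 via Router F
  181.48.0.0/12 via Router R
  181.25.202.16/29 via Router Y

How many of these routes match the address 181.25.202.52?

Prefixes containing 181.25.202.52:
  181.0.0.0/8 (181.0.0.0 - 181.255.255.255)
  181.0.0.0/9 (181.0.0.0 - 181.127.255.255)
  181.16.0.0/12 (181.16.0.0 - 181.31.255.255)
  181.24.0.0/14 (181.24.0.0 - 181.27.255.255)
  181.24.0.0/15 (181.24.0.0 - 181.25.255.255)
Total matching entries: 5.

5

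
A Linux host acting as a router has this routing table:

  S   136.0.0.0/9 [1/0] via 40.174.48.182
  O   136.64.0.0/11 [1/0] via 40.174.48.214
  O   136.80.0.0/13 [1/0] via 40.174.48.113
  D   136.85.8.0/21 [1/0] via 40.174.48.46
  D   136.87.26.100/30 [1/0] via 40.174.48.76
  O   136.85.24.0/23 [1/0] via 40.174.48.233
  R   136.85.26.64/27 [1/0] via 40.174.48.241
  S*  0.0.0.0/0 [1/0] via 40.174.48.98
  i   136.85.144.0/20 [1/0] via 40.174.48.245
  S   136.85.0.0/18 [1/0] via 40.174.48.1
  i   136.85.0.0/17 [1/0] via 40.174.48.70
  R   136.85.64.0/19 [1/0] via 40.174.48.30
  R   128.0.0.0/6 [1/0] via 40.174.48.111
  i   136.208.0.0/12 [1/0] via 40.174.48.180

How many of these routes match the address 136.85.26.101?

6

Prefixes containing 136.85.26.101:
  0.0.0.0/0 (default, matches everything)
  136.0.0.0/9 (136.0.0.0 - 136.127.255.255)
  136.64.0.0/11 (136.64.0.0 - 136.95.255.255)
  136.80.0.0/13 (136.80.0.0 - 136.87.255.255)
  136.85.0.0/17 (136.85.0.0 - 136.85.127.255)
  136.85.0.0/18 (136.85.0.0 - 136.85.63.255)
Total matching entries: 6.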